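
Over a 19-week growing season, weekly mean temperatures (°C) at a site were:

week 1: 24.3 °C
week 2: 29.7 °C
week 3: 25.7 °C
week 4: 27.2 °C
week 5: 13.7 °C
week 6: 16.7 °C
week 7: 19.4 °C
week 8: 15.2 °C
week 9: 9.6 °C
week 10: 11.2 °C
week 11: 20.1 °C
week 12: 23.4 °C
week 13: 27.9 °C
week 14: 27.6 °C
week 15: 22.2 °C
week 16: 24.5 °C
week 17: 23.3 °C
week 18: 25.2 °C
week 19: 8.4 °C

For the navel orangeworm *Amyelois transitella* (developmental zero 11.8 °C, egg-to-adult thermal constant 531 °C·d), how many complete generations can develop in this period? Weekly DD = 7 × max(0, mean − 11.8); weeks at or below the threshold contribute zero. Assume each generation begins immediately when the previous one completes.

Weekly DD (7 × max(0, T̄ − 11.8)): 87.5, 125.3, 97.3, 107.8, 13.3, 34.3, 53.2, 23.8, 0.0, 0.0, 58.1, 81.2, 112.7, 110.6, 72.8, 88.9, 80.5, 93.8, 0.0.
Season total = 1241.1 DD.
Complete generations = ⌊1241.1 / 531⌋ = 2.

2 generations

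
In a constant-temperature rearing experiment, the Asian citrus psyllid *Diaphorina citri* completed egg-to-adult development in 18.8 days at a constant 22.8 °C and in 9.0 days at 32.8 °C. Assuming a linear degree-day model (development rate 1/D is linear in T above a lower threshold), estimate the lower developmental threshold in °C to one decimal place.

Linear rate model ⇒ the product D·(T − T_b) is constant across temperatures.
18.8·(22.8 − T_b) = 9.0·(32.8 − T_b)
T_b = (18.8·22.8 − 9.0·32.8) / (18.8 − 9.0) = 133.44 / 9.8 = 13.616 °C ≈ 13.6 °C.

13.6 °C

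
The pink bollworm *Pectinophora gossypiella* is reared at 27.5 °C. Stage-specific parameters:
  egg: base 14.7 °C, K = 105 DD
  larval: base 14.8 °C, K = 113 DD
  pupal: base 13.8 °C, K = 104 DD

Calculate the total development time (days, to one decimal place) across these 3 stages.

egg: 105 / (27.5 − 14.7) = 105 / 12.8 = 8.203 d.
larval: 113 / (27.5 − 14.8) = 113 / 12.7 = 8.898 d.
pupal: 104 / (27.5 − 13.8) = 104 / 13.7 = 7.591 d.
Sum = 24.692 ≈ 24.7 days.

24.7 days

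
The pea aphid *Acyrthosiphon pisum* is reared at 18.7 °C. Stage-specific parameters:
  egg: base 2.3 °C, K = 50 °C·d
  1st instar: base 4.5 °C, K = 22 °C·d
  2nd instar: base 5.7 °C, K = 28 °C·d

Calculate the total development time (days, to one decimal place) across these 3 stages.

egg: 50 / (18.7 − 2.3) = 50 / 16.4 = 3.049 d.
1st instar: 22 / (18.7 − 4.5) = 22 / 14.2 = 1.549 d.
2nd instar: 28 / (18.7 − 5.7) = 28 / 13.0 = 2.154 d.
Sum = 6.752 ≈ 6.8 days.

6.8 days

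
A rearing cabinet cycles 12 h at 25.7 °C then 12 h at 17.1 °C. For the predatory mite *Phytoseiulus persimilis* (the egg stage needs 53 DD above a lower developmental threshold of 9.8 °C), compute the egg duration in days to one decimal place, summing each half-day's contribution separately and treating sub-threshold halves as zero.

4.6 days

Day half: max(0, 25.7 − 9.8) × 0.5 = 15.9 × 0.5 = 7.95 DD.
Night half: max(0, 17.1 − 9.8) × 0.5 = 7.3 × 0.5 = 3.65 DD.
Per 24 h: 11.60 DD/day.
Duration = 53 / 11.60 = 4.569 ≈ 4.6 days.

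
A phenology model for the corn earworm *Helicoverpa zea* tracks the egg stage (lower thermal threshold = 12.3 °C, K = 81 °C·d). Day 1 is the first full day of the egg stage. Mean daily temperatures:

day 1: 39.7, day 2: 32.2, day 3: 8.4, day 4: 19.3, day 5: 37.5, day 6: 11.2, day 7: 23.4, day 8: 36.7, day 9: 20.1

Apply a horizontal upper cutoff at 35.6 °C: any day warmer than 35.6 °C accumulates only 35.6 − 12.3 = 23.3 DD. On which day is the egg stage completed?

Daily DD above 12.3 °C (capped at 23.3): 23.3, 19.9, 0.0, 7.0, 23.3, 0.0, 11.1, 23.3, 7.8.
Cumulative: 23.3, 43.2, 43.2, 50.2, 73.5, 73.5, 84.6, 107.9, 115.7.
The total first reaches 81 DD on day 7.

day 7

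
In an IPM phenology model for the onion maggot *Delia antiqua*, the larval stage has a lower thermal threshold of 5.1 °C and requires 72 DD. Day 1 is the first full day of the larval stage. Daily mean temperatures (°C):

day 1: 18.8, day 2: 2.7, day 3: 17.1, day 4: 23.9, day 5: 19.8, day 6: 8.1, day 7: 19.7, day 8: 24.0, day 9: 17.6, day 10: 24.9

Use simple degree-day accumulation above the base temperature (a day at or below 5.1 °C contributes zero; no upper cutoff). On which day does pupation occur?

day 7

Daily DD above 5.1 °C: 13.7, 0.0, 12.0, 18.8, 14.7, 3.0, 14.6, 18.9, 12.5, 19.8.
Cumulative: 13.7, 13.7, 25.7, 44.5, 59.2, 62.2, 76.8, 95.7, 108.2, 128.0.
The total first reaches 72 DD on day 7.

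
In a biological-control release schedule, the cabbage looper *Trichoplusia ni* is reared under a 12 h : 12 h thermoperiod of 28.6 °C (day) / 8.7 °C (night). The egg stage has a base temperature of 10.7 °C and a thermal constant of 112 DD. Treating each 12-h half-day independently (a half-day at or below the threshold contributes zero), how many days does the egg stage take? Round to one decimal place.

12.5 days

Day half: max(0, 28.6 − 10.7) × 0.5 = 17.9 × 0.5 = 8.95 DD.
Night half: max(0, 8.7 − 10.7) × 0.5 = 0.0 × 0.5 = 0.00 DD.
Per 24 h: 8.95 DD/day.
Duration = 112 / 8.95 = 12.514 ≈ 12.5 days.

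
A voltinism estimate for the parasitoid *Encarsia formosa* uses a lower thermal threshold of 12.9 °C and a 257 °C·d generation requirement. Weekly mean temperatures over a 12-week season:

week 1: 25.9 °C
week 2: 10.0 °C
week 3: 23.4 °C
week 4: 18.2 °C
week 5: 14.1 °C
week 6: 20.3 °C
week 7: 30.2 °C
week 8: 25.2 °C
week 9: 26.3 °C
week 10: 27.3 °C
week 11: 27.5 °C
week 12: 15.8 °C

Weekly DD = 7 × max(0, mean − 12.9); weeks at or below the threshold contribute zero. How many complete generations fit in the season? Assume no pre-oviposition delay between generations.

Weekly DD (7 × max(0, T̄ − 12.9)): 91.0, 0.0, 73.5, 37.1, 8.4, 51.8, 121.1, 86.1, 93.8, 100.8, 102.2, 20.3.
Season total = 786.1 DD.
Complete generations = ⌊786.1 / 257⌋ = 3.

3 generations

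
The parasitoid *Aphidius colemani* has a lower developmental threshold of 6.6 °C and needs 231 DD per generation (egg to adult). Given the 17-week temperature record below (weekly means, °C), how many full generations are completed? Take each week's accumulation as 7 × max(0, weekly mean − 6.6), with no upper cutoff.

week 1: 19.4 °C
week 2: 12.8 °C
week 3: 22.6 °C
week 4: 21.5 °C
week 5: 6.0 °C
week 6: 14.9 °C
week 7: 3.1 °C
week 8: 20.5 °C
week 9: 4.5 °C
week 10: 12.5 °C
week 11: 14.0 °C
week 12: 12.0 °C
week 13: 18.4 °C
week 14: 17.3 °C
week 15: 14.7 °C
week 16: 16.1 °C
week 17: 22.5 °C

4 generations

Weekly DD (7 × max(0, T̄ − 6.6)): 89.6, 43.4, 112.0, 104.3, 0.0, 58.1, 0.0, 97.3, 0.0, 41.3, 51.8, 37.8, 82.6, 74.9, 56.7, 66.5, 111.3.
Season total = 1027.6 DD.
Complete generations = ⌊1027.6 / 231⌋ = 4.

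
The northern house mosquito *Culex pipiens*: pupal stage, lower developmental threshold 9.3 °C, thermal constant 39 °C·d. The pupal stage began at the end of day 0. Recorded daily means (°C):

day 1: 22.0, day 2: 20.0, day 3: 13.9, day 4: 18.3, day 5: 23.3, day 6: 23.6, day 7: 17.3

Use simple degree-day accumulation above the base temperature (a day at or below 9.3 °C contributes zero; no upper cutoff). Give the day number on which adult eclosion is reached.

day 5

Daily DD above 9.3 °C: 12.7, 10.7, 4.6, 9.0, 14.0, 14.3, 8.0.
Cumulative: 12.7, 23.4, 28.0, 37.0, 51.0, 65.3, 73.3.
The total first reaches 39 DD on day 5.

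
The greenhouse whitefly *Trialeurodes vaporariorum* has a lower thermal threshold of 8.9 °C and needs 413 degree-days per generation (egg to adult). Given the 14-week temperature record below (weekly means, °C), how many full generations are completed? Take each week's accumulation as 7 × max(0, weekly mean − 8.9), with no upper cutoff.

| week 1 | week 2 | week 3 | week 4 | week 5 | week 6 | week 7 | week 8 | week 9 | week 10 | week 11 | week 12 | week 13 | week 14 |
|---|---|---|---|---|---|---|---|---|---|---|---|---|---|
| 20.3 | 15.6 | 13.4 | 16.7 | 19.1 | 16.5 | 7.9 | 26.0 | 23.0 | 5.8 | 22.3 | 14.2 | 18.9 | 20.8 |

Weekly DD (7 × max(0, T̄ − 8.9)): 79.8, 46.9, 31.5, 54.6, 71.4, 53.2, 0.0, 119.7, 98.7, 0.0, 93.8, 37.1, 70.0, 83.3.
Season total = 840.0 DD.
Complete generations = ⌊840.0 / 413⌋ = 2.

2 generations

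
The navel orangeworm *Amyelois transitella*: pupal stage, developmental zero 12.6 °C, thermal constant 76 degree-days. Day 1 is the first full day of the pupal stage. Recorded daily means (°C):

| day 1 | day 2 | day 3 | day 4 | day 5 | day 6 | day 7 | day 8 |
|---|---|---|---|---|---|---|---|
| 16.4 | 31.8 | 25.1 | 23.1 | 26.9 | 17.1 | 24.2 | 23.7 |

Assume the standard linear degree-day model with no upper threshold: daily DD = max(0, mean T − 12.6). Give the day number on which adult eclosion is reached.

day 7

Daily DD above 12.6 °C: 3.8, 19.2, 12.5, 10.5, 14.3, 4.5, 11.6, 11.1.
Cumulative: 3.8, 23.0, 35.5, 46.0, 60.3, 64.8, 76.4, 87.5.
The total first reaches 76 DD on day 7.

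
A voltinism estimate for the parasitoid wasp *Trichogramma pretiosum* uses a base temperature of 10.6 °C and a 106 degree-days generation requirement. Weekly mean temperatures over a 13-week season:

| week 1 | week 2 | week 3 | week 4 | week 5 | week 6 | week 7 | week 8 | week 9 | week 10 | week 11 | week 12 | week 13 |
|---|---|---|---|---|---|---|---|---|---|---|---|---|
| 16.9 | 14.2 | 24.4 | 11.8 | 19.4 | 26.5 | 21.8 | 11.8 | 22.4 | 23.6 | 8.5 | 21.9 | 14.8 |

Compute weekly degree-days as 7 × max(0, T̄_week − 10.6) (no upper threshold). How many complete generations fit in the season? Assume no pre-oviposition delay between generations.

Weekly DD (7 × max(0, T̄ − 10.6)): 44.1, 25.2, 96.6, 8.4, 61.6, 111.3, 78.4, 8.4, 82.6, 91.0, 0.0, 79.1, 29.4.
Season total = 716.1 DD.
Complete generations = ⌊716.1 / 106⌋ = 6.

6 generations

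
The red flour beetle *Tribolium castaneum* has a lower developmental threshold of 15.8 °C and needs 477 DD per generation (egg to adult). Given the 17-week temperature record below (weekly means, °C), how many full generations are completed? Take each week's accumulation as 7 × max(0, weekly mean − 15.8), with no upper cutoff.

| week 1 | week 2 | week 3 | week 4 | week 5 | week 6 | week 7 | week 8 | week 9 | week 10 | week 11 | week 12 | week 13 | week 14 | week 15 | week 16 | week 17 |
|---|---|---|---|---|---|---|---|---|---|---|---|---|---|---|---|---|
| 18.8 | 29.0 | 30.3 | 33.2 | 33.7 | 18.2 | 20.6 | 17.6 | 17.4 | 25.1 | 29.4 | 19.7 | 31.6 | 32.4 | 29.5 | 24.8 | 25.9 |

2 generations

Weekly DD (7 × max(0, T̄ − 15.8)): 21.0, 92.4, 101.5, 121.8, 125.3, 16.8, 33.6, 12.6, 11.2, 65.1, 95.2, 27.3, 110.6, 116.2, 95.9, 63.0, 70.7.
Season total = 1180.2 DD.
Complete generations = ⌊1180.2 / 477⌋ = 2.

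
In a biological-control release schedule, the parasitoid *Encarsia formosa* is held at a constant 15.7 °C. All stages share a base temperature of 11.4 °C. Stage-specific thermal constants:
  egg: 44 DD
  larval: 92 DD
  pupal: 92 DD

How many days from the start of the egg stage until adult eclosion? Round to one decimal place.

Daily accumulation at 15.7 °C = 15.7 − 11.4 = 4.3 DD/day.
Total K = 44 + 92 + 92 = 228 DD.
Total duration = 228 / 4.3 = 53.023 ≈ 53.0 days.

53.0 days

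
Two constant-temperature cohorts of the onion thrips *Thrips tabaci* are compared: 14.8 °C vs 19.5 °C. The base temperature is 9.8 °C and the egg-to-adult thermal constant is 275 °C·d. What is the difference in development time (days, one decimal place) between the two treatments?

At 14.8 °C: 275 / (14.8 − 9.8) = 275 / 5.0 = 55.000 d.
At 19.5 °C: 275 / (19.5 − 9.8) = 275 / 9.7 = 28.351 d.
Difference = |55.000 − 28.351| = 26.649 ≈ 26.6 days.

26.6 days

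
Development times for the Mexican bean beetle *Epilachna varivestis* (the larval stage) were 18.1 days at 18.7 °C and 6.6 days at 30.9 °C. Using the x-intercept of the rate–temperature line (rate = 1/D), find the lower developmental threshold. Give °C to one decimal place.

Equal thermal constants: D₁(T₁ − T_b) = D₂(T₂ − T_b).
18.1·(18.7 − T_b) = 6.6·(30.9 − T_b)
T_b = (18.1·18.7 − 6.6·30.9) / (18.1 − 6.6) = 134.53 / 11.5 = 11.698 °C ≈ 11.7 °C.

11.7 °C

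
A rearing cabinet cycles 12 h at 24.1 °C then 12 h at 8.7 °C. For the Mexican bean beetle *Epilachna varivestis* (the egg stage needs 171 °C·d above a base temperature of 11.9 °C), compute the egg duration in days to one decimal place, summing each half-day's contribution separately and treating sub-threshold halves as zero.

Day half: max(0, 24.1 − 11.9) × 0.5 = 12.2 × 0.5 = 6.10 DD.
Night half: max(0, 8.7 − 11.9) × 0.5 = 0.0 × 0.5 = 0.00 DD.
Per 24 h: 6.10 DD/day.
Duration = 171 / 6.10 = 28.033 ≈ 28.0 days.

28.0 days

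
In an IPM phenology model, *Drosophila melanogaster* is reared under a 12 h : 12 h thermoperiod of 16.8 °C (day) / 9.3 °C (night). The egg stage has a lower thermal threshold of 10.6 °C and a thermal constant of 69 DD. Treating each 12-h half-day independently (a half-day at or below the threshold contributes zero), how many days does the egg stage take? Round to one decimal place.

22.3 days

Day half: max(0, 16.8 − 10.6) × 0.5 = 6.2 × 0.5 = 3.10 DD.
Night half: max(0, 9.3 − 10.6) × 0.5 = 0.0 × 0.5 = 0.00 DD.
Per 24 h: 3.10 DD/day.
Duration = 69 / 3.10 = 22.258 ≈ 22.3 days.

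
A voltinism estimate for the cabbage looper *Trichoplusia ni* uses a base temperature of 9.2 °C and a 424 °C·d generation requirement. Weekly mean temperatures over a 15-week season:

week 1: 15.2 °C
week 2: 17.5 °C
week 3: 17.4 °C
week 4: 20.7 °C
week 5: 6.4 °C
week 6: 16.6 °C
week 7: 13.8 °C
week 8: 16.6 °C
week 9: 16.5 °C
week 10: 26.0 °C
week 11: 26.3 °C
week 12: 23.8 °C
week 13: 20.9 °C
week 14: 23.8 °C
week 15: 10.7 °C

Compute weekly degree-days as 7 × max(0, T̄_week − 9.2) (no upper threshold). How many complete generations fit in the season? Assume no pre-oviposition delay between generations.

2 generations

Weekly DD (7 × max(0, T̄ − 9.2)): 42.0, 58.1, 57.4, 80.5, 0.0, 51.8, 32.2, 51.8, 51.1, 117.6, 119.7, 102.2, 81.9, 102.2, 10.5.
Season total = 959.0 DD.
Complete generations = ⌊959.0 / 424⌋ = 2.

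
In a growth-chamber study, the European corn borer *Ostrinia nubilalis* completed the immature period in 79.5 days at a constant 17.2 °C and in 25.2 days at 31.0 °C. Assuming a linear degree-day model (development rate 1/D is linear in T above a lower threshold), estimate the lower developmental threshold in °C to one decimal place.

10.8 °C

Linear rate model ⇒ the product D·(T − T_b) is constant across temperatures.
79.5·(17.2 − T_b) = 25.2·(31.0 − T_b)
T_b = (79.5·17.2 − 25.2·31.0) / (79.5 − 25.2) = 586.20 / 54.3 = 10.796 °C ≈ 10.8 °C.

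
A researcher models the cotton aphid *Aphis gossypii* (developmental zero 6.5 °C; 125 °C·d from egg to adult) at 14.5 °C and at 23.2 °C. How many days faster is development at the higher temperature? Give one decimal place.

8.1 days

At 14.5 °C: 125 / (14.5 − 6.5) = 125 / 8.0 = 15.625 d.
At 23.2 °C: 125 / (23.2 − 6.5) = 125 / 16.7 = 7.485 d.
Difference = |15.625 − 7.485| = 8.140 ≈ 8.1 days.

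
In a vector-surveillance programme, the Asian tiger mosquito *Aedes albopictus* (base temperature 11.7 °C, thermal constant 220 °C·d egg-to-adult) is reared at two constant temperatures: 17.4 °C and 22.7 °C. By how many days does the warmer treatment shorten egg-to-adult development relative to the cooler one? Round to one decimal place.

At 17.4 °C: 220 / (17.4 − 11.7) = 220 / 5.7 = 38.596 d.
At 22.7 °C: 220 / (22.7 − 11.7) = 220 / 11.0 = 20.000 d.
Difference = |38.596 − 20.000| = 18.596 ≈ 18.6 days.

18.6 days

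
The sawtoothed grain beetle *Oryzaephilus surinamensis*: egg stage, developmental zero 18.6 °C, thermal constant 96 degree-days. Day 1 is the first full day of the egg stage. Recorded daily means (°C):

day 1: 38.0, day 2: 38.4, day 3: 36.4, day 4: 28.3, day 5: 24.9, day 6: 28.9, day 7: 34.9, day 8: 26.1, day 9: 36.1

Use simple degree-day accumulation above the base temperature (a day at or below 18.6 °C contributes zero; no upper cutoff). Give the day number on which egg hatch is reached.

day 7

Daily DD above 18.6 °C: 19.4, 19.8, 17.8, 9.7, 6.3, 10.3, 16.3, 7.5, 17.5.
Cumulative: 19.4, 39.2, 57.0, 66.7, 73.0, 83.3, 99.6, 107.1, 124.6.
The total first reaches 96 DD on day 7.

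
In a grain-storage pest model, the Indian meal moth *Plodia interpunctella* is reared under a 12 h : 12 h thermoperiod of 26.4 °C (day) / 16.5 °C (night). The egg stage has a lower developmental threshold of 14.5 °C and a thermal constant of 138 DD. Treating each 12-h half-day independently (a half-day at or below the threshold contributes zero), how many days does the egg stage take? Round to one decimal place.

19.9 days

Day half: max(0, 26.4 − 14.5) × 0.5 = 11.9 × 0.5 = 5.95 DD.
Night half: max(0, 16.5 − 14.5) × 0.5 = 2.0 × 0.5 = 1.00 DD.
Per 24 h: 6.95 DD/day.
Duration = 138 / 6.95 = 19.856 ≈ 19.9 days.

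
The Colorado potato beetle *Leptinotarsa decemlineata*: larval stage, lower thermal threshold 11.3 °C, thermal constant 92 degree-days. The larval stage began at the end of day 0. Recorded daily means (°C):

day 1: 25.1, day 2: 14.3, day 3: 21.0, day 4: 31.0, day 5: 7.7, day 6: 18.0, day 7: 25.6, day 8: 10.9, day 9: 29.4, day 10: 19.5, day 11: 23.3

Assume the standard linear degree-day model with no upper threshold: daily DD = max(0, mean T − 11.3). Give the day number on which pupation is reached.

day 10

Daily DD above 11.3 °C: 13.8, 3.0, 9.7, 19.7, 0.0, 6.7, 14.3, 0.0, 18.1, 8.2, 12.0.
Cumulative: 13.8, 16.8, 26.5, 46.2, 46.2, 52.9, 67.2, 67.2, 85.3, 93.5, 105.5.
The total first reaches 92 DD on day 10.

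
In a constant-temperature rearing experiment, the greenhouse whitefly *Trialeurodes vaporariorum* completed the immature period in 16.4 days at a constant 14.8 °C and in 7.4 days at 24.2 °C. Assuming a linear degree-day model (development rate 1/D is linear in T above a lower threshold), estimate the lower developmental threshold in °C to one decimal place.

7.1 °C

Linear rate model ⇒ the product D·(T − T_b) is constant across temperatures.
16.4·(14.8 − T_b) = 7.4·(24.2 − T_b)
T_b = (16.4·14.8 − 7.4·24.2) / (16.4 − 7.4) = 63.64 / 9.0 = 7.071 °C ≈ 7.1 °C.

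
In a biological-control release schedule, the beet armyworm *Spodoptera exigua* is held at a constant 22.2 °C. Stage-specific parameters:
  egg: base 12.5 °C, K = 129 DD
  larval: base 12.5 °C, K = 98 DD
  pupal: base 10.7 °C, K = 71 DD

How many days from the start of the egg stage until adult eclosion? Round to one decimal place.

egg: 129 / (22.2 − 12.5) = 129 / 9.7 = 13.299 d.
larval: 98 / (22.2 − 12.5) = 98 / 9.7 = 10.103 d.
pupal: 71 / (22.2 − 10.7) = 71 / 11.5 = 6.174 d.
Sum = 29.576 ≈ 29.6 days.

29.6 days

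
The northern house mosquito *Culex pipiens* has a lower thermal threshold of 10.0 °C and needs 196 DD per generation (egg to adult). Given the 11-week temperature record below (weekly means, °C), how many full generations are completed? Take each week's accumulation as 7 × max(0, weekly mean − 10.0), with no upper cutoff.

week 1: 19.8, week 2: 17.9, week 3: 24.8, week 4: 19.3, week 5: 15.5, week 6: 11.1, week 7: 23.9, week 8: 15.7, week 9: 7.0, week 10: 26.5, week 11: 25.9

3 generations

Weekly DD (7 × max(0, T̄ − 10.0)): 68.6, 55.3, 103.6, 65.1, 38.5, 7.7, 97.3, 39.9, 0.0, 115.5, 111.3.
Season total = 702.8 DD.
Complete generations = ⌊702.8 / 196⌋ = 3.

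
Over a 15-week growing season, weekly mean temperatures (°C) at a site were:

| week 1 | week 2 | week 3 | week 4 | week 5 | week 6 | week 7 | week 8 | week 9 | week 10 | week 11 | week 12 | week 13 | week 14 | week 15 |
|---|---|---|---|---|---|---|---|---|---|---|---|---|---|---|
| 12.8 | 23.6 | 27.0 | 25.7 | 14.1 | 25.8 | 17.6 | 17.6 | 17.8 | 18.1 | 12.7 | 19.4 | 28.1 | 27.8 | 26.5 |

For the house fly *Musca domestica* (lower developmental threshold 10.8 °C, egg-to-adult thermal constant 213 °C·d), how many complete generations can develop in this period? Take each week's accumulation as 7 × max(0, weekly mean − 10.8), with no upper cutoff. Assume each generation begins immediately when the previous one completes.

5 generations

Weekly DD (7 × max(0, T̄ − 10.8)): 14.0, 89.6, 113.4, 104.3, 23.1, 105.0, 47.6, 47.6, 49.0, 51.1, 13.3, 60.2, 121.1, 119.0, 109.9.
Season total = 1068.2 DD.
Complete generations = ⌊1068.2 / 213⌋ = 5.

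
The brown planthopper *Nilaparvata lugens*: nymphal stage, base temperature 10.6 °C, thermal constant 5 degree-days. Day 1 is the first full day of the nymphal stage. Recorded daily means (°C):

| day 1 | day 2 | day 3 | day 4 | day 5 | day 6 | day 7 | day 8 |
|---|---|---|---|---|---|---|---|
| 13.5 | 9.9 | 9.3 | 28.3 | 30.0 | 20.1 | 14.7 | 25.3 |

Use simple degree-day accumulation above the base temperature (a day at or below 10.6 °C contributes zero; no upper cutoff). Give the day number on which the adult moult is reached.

day 4

Daily DD above 10.6 °C: 2.9, 0.0, 0.0, 17.7, 19.4, 9.5, 4.1, 14.7.
Cumulative: 2.9, 2.9, 2.9, 20.6, 40.0, 49.5, 53.6, 68.3.
The total first reaches 5 DD on day 4.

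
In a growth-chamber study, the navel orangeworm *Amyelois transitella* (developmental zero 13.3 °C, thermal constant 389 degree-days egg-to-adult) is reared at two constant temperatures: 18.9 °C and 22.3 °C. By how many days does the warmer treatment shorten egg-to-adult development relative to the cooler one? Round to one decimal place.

26.2 days

At 18.9 °C: 389 / (18.9 − 13.3) = 389 / 5.6 = 69.464 d.
At 22.3 °C: 389 / (22.3 − 13.3) = 389 / 9.0 = 43.222 d.
Difference = |69.464 − 43.222| = 26.242 ≈ 26.2 days.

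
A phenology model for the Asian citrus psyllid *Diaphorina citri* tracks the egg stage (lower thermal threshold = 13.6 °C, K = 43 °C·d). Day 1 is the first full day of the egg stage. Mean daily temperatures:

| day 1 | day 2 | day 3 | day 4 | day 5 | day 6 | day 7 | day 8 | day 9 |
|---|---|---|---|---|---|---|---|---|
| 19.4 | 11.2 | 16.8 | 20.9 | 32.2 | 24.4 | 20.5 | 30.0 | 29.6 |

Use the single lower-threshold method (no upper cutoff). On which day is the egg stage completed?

Daily DD above 13.6 °C: 5.8, 0.0, 3.2, 7.3, 18.6, 10.8, 6.9, 16.4, 16.0.
Cumulative: 5.8, 5.8, 9.0, 16.3, 34.9, 45.7, 52.6, 69.0, 85.0.
The total first reaches 43 DD on day 6.

day 6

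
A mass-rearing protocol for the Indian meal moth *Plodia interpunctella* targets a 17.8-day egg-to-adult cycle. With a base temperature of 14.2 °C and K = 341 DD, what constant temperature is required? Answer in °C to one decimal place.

Required daily accumulation = 341 / 17.8 = 19.157 DD/day.
T = T_base + 19.157 = 14.2 + 19.157 = 33.357 ≈ 33.4 °C.

33.4 °C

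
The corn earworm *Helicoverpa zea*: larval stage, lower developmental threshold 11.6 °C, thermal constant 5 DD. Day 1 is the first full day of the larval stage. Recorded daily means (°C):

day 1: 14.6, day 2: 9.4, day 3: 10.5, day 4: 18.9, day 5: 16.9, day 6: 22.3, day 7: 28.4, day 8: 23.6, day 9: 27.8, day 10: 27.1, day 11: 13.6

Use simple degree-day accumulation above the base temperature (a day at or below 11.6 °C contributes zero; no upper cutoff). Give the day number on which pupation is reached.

day 4

Daily DD above 11.6 °C: 3.0, 0.0, 0.0, 7.3, 5.3, 10.7, 16.8, 12.0, 16.2, 15.5, 2.0.
Cumulative: 3.0, 3.0, 3.0, 10.3, 15.6, 26.3, 43.1, 55.1, 71.3, 86.8, 88.8.
The total first reaches 5 DD on day 4.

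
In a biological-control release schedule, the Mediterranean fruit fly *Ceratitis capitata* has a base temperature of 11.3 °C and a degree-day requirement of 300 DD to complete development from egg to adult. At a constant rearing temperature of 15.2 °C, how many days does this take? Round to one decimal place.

Daily accumulation = 15.2 − 11.3 = 3.9 DD/day.
Duration = 300 / 3.9 = 76.923 ≈ 76.9 days.

76.9 days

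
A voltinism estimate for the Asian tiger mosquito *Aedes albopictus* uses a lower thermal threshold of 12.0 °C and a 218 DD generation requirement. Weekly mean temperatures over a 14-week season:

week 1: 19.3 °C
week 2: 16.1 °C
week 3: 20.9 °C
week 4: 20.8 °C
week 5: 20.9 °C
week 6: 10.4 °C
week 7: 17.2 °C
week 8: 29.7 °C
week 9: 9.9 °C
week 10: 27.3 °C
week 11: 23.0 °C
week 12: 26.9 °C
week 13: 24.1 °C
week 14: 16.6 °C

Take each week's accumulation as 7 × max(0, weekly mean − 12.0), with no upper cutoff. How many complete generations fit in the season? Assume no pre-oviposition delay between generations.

Weekly DD (7 × max(0, T̄ − 12.0)): 51.1, 28.7, 62.3, 61.6, 62.3, 0.0, 36.4, 123.9, 0.0, 107.1, 77.0, 104.3, 84.7, 32.2.
Season total = 831.6 DD.
Complete generations = ⌊831.6 / 218⌋ = 3.

3 generations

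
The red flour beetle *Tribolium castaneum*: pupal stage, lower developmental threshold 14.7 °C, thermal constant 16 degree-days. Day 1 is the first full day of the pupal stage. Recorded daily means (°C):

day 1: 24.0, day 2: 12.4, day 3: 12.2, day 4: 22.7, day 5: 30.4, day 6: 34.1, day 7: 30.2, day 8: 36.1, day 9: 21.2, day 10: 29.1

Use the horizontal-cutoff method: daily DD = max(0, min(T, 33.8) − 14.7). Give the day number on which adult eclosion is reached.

Daily DD above 14.7 °C (capped at 19.1): 9.3, 0.0, 0.0, 8.0, 15.7, 19.1, 15.5, 19.1, 6.5, 14.4.
Cumulative: 9.3, 9.3, 9.3, 17.3, 33.0, 52.1, 67.6, 86.7, 93.2, 107.6.
The total first reaches 16 DD on day 4.

day 4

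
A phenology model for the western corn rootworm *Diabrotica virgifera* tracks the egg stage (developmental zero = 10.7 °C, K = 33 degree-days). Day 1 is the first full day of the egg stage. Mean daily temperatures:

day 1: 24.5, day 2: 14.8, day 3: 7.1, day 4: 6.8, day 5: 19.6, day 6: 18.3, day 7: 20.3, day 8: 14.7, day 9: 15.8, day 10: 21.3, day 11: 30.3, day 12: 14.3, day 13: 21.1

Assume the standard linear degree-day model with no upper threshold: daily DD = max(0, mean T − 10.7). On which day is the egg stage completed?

day 6

Daily DD above 10.7 °C: 13.8, 4.1, 0.0, 0.0, 8.9, 7.6, 9.6, 4.0, 5.1, 10.6, 19.6, 3.6, 10.4.
Cumulative: 13.8, 17.9, 17.9, 17.9, 26.8, 34.4, 44.0, 48.0, 53.1, 63.7, 83.3, 86.9, 97.3.
The total first reaches 33 DD on day 6.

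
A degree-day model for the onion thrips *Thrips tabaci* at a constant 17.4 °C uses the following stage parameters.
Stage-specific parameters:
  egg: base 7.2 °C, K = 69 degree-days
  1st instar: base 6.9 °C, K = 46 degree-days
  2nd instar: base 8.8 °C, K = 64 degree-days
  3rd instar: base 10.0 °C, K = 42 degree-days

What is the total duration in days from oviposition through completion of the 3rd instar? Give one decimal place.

egg: 69 / (17.4 − 7.2) = 69 / 10.2 = 6.765 d.
1st instar: 46 / (17.4 − 6.9) = 46 / 10.5 = 4.381 d.
2nd instar: 64 / (17.4 − 8.8) = 64 / 8.6 = 7.442 d.
3rd instar: 42 / (17.4 − 10.0) = 42 / 7.4 = 5.676 d.
Sum = 24.263 ≈ 24.3 days.

24.3 days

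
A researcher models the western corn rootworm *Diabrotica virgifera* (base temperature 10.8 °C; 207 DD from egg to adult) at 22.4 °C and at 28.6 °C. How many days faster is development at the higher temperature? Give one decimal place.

At 22.4 °C: 207 / (22.4 − 10.8) = 207 / 11.6 = 17.845 d.
At 28.6 °C: 207 / (28.6 − 10.8) = 207 / 17.8 = 11.629 d.
Difference = |17.845 − 11.629| = 6.216 ≈ 6.2 days.

6.2 days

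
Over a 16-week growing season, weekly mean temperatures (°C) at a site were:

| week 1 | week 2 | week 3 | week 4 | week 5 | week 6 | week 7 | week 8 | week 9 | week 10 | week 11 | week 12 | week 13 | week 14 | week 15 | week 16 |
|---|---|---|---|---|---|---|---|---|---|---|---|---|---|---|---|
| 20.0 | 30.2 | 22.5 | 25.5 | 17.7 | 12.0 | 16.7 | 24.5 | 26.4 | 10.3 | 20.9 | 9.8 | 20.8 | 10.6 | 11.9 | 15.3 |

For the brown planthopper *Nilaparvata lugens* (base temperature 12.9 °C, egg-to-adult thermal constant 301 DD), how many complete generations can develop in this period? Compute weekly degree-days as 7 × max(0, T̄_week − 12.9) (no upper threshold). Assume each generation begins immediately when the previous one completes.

Weekly DD (7 × max(0, T̄ − 12.9)): 49.7, 121.1, 67.2, 88.2, 33.6, 0.0, 26.6, 81.2, 94.5, 0.0, 56.0, 0.0, 55.3, 0.0, 0.0, 16.8.
Season total = 690.2 DD.
Complete generations = ⌊690.2 / 301⌋ = 2.

2 generations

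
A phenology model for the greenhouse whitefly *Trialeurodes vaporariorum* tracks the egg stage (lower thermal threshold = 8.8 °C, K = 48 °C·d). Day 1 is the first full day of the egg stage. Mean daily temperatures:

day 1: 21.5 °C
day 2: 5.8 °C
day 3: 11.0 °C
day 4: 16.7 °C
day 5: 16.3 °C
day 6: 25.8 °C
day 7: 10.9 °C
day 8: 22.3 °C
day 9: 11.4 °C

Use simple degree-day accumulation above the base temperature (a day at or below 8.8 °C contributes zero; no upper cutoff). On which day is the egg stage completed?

Daily DD above 8.8 °C: 12.7, 0.0, 2.2, 7.9, 7.5, 17.0, 2.1, 13.5, 2.6.
Cumulative: 12.7, 12.7, 14.9, 22.8, 30.3, 47.3, 49.4, 62.9, 65.5.
The total first reaches 48 DD on day 7.

day 7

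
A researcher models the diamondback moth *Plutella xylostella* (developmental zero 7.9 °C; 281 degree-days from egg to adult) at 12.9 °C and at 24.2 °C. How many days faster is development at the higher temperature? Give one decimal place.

At 12.9 °C: 281 / (12.9 − 7.9) = 281 / 5.0 = 56.200 d.
At 24.2 °C: 281 / (24.2 − 7.9) = 281 / 16.3 = 17.239 d.
Difference = |56.200 − 17.239| = 38.961 ≈ 39.0 days.

39.0 days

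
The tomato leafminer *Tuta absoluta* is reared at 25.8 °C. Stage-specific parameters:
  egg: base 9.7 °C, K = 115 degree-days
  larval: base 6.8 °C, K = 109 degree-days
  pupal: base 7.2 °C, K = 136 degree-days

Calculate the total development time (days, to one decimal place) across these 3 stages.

20.2 days

egg: 115 / (25.8 − 9.7) = 115 / 16.1 = 7.143 d.
larval: 109 / (25.8 − 6.8) = 109 / 19.0 = 5.737 d.
pupal: 136 / (25.8 − 7.2) = 136 / 18.6 = 7.312 d.
Sum = 20.192 ≈ 20.2 days.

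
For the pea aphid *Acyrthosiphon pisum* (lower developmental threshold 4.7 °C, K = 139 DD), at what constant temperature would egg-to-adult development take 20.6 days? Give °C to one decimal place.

Required daily accumulation = 139 / 20.6 = 6.748 DD/day.
T = T_base + 6.748 = 4.7 + 6.748 = 11.448 ≈ 11.4 °C.

11.4 °C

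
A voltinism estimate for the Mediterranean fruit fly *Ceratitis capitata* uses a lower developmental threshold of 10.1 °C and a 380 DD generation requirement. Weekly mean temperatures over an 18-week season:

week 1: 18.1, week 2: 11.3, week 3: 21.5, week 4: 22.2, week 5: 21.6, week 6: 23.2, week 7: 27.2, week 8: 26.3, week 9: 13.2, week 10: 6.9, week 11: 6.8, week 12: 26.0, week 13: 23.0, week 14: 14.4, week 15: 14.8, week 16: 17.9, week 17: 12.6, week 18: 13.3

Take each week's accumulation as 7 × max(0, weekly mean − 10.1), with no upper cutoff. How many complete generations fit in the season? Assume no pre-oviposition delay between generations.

2 generations

Weekly DD (7 × max(0, T̄ − 10.1)): 56.0, 8.4, 79.8, 84.7, 80.5, 91.7, 119.7, 113.4, 21.7, 0.0, 0.0, 111.3, 90.3, 30.1, 32.9, 54.6, 17.5, 22.4.
Season total = 1015.0 DD.
Complete generations = ⌊1015.0 / 380⌋ = 2.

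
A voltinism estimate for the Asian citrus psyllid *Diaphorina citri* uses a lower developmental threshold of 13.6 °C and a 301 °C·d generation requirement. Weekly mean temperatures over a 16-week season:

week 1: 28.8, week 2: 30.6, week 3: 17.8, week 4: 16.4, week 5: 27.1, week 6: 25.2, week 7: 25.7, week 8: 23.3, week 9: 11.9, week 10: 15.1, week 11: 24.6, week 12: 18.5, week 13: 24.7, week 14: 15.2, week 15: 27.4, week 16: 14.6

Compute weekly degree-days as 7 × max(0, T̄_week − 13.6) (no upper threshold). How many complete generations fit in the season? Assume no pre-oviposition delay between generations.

3 generations

Weekly DD (7 × max(0, T̄ − 13.6)): 106.4, 119.0, 29.4, 19.6, 94.5, 81.2, 84.7, 67.9, 0.0, 10.5, 77.0, 34.3, 77.7, 11.2, 96.6, 7.0.
Season total = 917.0 DD.
Complete generations = ⌊917.0 / 301⌋ = 3.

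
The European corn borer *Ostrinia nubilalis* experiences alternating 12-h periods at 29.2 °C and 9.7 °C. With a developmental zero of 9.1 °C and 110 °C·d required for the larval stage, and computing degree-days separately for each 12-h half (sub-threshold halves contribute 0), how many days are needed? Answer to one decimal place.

Day half: max(0, 29.2 − 9.1) × 0.5 = 20.1 × 0.5 = 10.05 DD.
Night half: max(0, 9.7 − 9.1) × 0.5 = 0.6 × 0.5 = 0.30 DD.
Per 24 h: 10.35 DD/day.
Duration = 110 / 10.35 = 10.628 ≈ 10.6 days.

10.6 days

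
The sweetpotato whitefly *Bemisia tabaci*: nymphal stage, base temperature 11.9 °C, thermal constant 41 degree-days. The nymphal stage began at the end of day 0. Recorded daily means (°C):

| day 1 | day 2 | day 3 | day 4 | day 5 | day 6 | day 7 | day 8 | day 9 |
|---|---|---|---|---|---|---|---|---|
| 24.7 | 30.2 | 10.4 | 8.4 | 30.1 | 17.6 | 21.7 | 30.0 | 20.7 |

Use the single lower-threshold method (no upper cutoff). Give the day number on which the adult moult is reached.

day 5

Daily DD above 11.9 °C: 12.8, 18.3, 0.0, 0.0, 18.2, 5.7, 9.8, 18.1, 8.8.
Cumulative: 12.8, 31.1, 31.1, 31.1, 49.3, 55.0, 64.8, 82.9, 91.7.
The total first reaches 41 DD on day 5.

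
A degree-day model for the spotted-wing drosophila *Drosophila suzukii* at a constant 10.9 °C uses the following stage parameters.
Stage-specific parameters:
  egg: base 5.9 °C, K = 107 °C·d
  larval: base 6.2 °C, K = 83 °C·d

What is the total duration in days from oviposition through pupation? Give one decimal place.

39.1 days

egg: 107 / (10.9 − 5.9) = 107 / 5.0 = 21.400 d.
larval: 83 / (10.9 − 6.2) = 83 / 4.7 = 17.660 d.
Sum = 39.060 ≈ 39.1 days.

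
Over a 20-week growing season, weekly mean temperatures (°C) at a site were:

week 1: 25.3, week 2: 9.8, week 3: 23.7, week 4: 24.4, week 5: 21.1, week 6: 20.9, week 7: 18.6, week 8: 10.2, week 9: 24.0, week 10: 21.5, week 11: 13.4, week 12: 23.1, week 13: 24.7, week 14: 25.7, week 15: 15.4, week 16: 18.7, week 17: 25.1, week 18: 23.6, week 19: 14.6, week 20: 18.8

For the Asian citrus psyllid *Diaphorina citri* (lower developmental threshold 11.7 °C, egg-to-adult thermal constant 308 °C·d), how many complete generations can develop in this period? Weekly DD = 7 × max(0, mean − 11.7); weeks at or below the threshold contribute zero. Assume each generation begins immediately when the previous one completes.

Weekly DD (7 × max(0, T̄ − 11.7)): 95.2, 0.0, 84.0, 88.9, 65.8, 64.4, 48.3, 0.0, 86.1, 68.6, 11.9, 79.8, 91.0, 98.0, 25.9, 49.0, 93.8, 83.3, 20.3, 49.7.
Season total = 1204.0 DD.
Complete generations = ⌊1204.0 / 308⌋ = 3.

3 generations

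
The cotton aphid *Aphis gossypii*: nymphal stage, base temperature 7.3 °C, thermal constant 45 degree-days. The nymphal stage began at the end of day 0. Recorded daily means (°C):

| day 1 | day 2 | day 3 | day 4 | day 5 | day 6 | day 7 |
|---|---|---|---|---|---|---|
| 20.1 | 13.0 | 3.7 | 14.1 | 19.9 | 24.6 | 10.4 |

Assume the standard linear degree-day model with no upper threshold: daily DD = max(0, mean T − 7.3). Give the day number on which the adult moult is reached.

day 6

Daily DD above 7.3 °C: 12.8, 5.7, 0.0, 6.8, 12.6, 17.3, 3.1.
Cumulative: 12.8, 18.5, 18.5, 25.3, 37.9, 55.2, 58.3.
The total first reaches 45 DD on day 6.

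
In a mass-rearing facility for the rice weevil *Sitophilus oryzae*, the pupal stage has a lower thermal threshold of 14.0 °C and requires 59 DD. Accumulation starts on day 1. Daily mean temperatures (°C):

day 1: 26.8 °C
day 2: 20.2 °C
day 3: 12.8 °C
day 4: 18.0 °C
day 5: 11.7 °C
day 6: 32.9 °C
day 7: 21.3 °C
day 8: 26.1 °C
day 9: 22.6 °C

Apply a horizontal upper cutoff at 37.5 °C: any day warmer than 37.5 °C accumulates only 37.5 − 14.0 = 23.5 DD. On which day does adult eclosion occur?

day 8

Daily DD above 14.0 °C (capped at 23.5): 12.8, 6.2, 0.0, 4.0, 0.0, 18.9, 7.3, 12.1, 8.6.
Cumulative: 12.8, 19.0, 19.0, 23.0, 23.0, 41.9, 49.2, 61.3, 69.9.
The total first reaches 59 DD on day 8.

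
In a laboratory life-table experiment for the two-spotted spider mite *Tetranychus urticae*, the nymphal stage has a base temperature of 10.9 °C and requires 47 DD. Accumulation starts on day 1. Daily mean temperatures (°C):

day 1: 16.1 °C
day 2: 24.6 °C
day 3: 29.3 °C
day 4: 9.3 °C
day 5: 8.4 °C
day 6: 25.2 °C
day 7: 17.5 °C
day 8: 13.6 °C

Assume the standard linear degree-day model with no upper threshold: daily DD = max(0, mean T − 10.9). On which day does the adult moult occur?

Daily DD above 10.9 °C: 5.2, 13.7, 18.4, 0.0, 0.0, 14.3, 6.6, 2.7.
Cumulative: 5.2, 18.9, 37.3, 37.3, 37.3, 51.6, 58.2, 60.9.
The total first reaches 47 DD on day 6.

day 6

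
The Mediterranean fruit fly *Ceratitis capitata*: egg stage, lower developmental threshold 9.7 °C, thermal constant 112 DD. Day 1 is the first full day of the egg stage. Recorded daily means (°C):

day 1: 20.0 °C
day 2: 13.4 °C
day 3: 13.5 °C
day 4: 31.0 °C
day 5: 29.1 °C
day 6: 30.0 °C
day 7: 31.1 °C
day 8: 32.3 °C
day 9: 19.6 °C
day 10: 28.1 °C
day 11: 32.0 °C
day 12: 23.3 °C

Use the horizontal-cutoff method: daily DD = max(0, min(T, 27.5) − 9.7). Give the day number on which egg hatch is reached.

Daily DD above 9.7 °C (capped at 17.8): 10.3, 3.7, 3.8, 17.8, 17.8, 17.8, 17.8, 17.8, 9.9, 17.8, 17.8, 13.6.
Cumulative: 10.3, 14.0, 17.8, 35.6, 53.4, 71.2, 89.0, 106.8, 116.7, 134.5, 152.3, 165.9.
The total first reaches 112 DD on day 9.

day 9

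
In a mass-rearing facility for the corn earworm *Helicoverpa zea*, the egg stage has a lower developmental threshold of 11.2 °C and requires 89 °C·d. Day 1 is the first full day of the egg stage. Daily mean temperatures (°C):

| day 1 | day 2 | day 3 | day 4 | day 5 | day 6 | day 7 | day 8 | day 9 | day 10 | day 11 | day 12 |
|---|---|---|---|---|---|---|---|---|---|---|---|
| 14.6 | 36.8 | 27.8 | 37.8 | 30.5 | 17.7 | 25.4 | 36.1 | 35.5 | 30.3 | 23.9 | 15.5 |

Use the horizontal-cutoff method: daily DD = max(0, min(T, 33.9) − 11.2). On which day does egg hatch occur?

day 6

Daily DD above 11.2 °C (capped at 22.7): 3.4, 22.7, 16.6, 22.7, 19.3, 6.5, 14.2, 22.7, 22.7, 19.1, 12.7, 4.3.
Cumulative: 3.4, 26.1, 42.7, 65.4, 84.7, 91.2, 105.4, 128.1, 150.8, 169.9, 182.6, 186.9.
The total first reaches 89 DD on day 6.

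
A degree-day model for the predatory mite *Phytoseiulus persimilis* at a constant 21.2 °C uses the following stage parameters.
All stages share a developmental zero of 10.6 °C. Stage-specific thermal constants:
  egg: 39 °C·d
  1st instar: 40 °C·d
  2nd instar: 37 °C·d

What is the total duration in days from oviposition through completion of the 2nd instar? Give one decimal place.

10.9 days

Daily accumulation at 21.2 °C = 21.2 − 10.6 = 10.6 DD/day.
Total K = 39 + 40 + 37 = 116 DD.
Total duration = 116 / 10.6 = 10.943 ≈ 10.9 days.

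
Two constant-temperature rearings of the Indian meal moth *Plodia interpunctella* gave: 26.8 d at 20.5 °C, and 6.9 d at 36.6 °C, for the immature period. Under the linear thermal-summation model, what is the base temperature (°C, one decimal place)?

Equal thermal constants: D₁(T₁ − T_b) = D₂(T₂ − T_b).
26.8·(20.5 − T_b) = 6.9·(36.6 − T_b)
T_b = (26.8·20.5 − 6.9·36.6) / (26.8 − 6.9) = 296.86 / 19.9 = 14.918 °C ≈ 14.9 °C.

14.9 °C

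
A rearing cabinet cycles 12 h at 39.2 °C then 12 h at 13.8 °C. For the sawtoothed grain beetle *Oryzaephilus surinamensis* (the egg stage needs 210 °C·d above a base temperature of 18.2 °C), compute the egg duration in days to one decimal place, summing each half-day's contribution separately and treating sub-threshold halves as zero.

20.0 days

Day half: max(0, 39.2 − 18.2) × 0.5 = 21.0 × 0.5 = 10.50 DD.
Night half: max(0, 13.8 − 18.2) × 0.5 = 0.0 × 0.5 = 0.00 DD.
Per 24 h: 10.50 DD/day.
Duration = 210 / 10.50 = 20.000 ≈ 20.0 days.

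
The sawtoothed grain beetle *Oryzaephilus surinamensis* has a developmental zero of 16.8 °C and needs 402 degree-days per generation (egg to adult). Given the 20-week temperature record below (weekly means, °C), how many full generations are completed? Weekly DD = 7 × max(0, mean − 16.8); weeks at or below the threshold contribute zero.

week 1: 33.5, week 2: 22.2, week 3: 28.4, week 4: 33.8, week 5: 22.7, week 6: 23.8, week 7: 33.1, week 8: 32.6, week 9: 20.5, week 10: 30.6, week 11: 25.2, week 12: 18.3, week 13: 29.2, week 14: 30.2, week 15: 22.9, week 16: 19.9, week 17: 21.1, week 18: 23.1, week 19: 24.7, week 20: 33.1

Weekly DD (7 × max(0, T̄ − 16.8)): 116.9, 37.8, 81.2, 119.0, 41.3, 49.0, 114.1, 110.6, 25.9, 96.6, 58.8, 10.5, 86.8, 93.8, 42.7, 21.7, 30.1, 44.1, 55.3, 114.1.
Season total = 1350.3 DD.
Complete generations = ⌊1350.3 / 402⌋ = 3.

3 generations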